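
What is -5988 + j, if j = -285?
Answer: -6273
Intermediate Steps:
-5988 + j = -5988 - 285 = -6273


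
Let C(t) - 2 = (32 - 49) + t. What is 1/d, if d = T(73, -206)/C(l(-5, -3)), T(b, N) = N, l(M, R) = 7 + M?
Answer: 13/206 ≈ 0.063107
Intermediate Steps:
C(t) = -15 + t (C(t) = 2 + ((32 - 49) + t) = 2 + (-17 + t) = -15 + t)
d = 206/13 (d = -206/(-15 + (7 - 5)) = -206/(-15 + 2) = -206/(-13) = -206*(-1/13) = 206/13 ≈ 15.846)
1/d = 1/(206/13) = 13/206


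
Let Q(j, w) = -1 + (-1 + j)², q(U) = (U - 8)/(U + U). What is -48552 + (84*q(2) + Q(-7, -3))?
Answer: -48615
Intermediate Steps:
q(U) = (-8 + U)/(2*U) (q(U) = (-8 + U)/((2*U)) = (-8 + U)*(1/(2*U)) = (-8 + U)/(2*U))
-48552 + (84*q(2) + Q(-7, -3)) = -48552 + (84*((½)*(-8 + 2)/2) - 7*(-2 - 7)) = -48552 + (84*((½)*(½)*(-6)) - 7*(-9)) = -48552 + (84*(-3/2) + 63) = -48552 + (-126 + 63) = -48552 - 63 = -48615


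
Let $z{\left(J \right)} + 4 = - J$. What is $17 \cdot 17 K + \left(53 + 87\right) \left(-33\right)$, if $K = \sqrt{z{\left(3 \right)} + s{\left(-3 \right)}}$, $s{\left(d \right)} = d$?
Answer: $-4620 + 289 i \sqrt{10} \approx -4620.0 + 913.9 i$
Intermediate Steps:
$z{\left(J \right)} = -4 - J$
$K = i \sqrt{10}$ ($K = \sqrt{\left(-4 - 3\right) - 3} = \sqrt{-7 - 3} = \sqrt{-10} = i \sqrt{10} \approx 3.1623 i$)
$17 \cdot 17 K + \left(53 + 87\right) \left(-33\right) = 17 \cdot 17 i \sqrt{10} + \left(53 + 87\right) \left(-33\right) = 289 i \sqrt{10} + 140 \left(-33\right) = 289 i \sqrt{10} - 4620 = -4620 + 289 i \sqrt{10}$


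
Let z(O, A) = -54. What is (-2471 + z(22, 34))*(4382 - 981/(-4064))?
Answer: -44968808225/4064 ≈ -1.1065e+7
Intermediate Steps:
(-2471 + z(22, 34))*(4382 - 981/(-4064)) = (-2471 - 54)*(4382 - 981/(-4064)) = -2525*(4382 - 981*(-1/4064)) = -2525*(4382 + 981/4064) = -2525*17809429/4064 = -44968808225/4064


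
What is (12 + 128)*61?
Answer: 8540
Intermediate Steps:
(12 + 128)*61 = 140*61 = 8540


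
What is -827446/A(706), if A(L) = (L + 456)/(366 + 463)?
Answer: -342976367/581 ≈ -5.9032e+5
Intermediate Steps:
A(L) = 456/829 + L/829 (A(L) = (456 + L)/829 = (456 + L)*(1/829) = 456/829 + L/829)
-827446/A(706) = -827446/(456/829 + (1/829)*706) = -827446/(456/829 + 706/829) = -827446/1162/829 = -827446*829/1162 = -342976367/581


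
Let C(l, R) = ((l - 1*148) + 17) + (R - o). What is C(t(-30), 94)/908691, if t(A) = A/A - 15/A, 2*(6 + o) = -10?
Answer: -7/259626 ≈ -2.6962e-5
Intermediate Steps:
o = -11 (o = -6 + (½)*(-10) = -6 - 5 = -11)
t(A) = 1 - 15/A
C(l, R) = -120 + R + l (C(l, R) = ((l - 1*148) + 17) + (R - 1*(-11)) = ((l - 148) + 17) + (R + 11) = ((-148 + l) + 17) + (11 + R) = (-131 + l) + (11 + R) = -120 + R + l)
C(t(-30), 94)/908691 = (-120 + 94 + (-15 - 30)/(-30))/908691 = (-120 + 94 - 1/30*(-45))*(1/908691) = (-120 + 94 + 3/2)*(1/908691) = -49/2*1/908691 = -7/259626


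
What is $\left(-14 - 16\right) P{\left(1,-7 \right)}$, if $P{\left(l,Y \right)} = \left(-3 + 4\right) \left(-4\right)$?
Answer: $120$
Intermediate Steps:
$P{\left(l,Y \right)} = -4$ ($P{\left(l,Y \right)} = 1 \left(-4\right) = -4$)
$\left(-14 - 16\right) P{\left(1,-7 \right)} = \left(-14 - 16\right) \left(-4\right) = \left(-30\right) \left(-4\right) = 120$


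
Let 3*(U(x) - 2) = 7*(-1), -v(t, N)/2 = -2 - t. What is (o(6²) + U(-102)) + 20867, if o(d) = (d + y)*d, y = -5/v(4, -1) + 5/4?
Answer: 66578/3 ≈ 22193.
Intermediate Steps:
v(t, N) = 4 + 2*t (v(t, N) = -2*(-2 - t) = 4 + 2*t)
y = ⅚ (y = -5/(4 + 2*4) + 5/4 = -5/(4 + 8) + 5*(¼) = -5/12 + 5/4 = ⅚ ≈ 0.83333)
o(d) = d*(⅚ + d) (o(d) = (d + ⅚)*d = (⅚ + d)*d = d*(⅚ + d))
U(x) = -⅓ (U(x) = 2 + (7*(-1))/3 = 2 + (⅓)*(-7) = 2 - 7/3 = -⅓)
(o(6²) + U(-102)) + 20867 = ((⅙)*6²*(5 + 6*6²) - ⅓) + 20867 = ((⅙)*36*(5 + 6*36) - ⅓) + 20867 = ((⅙)*36*(5 + 216) - ⅓) + 20867 = ((⅙)*36*221 - ⅓) + 20867 = (1326 - ⅓) + 20867 = 3977/3 + 20867 = 66578/3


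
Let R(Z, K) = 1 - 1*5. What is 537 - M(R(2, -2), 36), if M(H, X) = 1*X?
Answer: 501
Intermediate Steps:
R(Z, K) = -4 (R(Z, K) = 1 - 5 = -4)
M(H, X) = X
537 - M(R(2, -2), 36) = 537 - 1*36 = 537 - 36 = 501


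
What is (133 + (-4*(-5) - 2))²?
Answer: 22801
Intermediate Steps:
(133 + (-4*(-5) - 2))² = (133 + (20 - 2))² = (133 + 18)² = 151² = 22801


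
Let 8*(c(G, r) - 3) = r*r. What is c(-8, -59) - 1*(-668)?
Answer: 8849/8 ≈ 1106.1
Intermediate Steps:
c(G, r) = 3 + r²/8 (c(G, r) = 3 + (r*r)/8 = 3 + r²/8)
c(-8, -59) - 1*(-668) = (3 + (⅛)*(-59)²) - 1*(-668) = (3 + (⅛)*3481) + 668 = (3 + 3481/8) + 668 = 3505/8 + 668 = 8849/8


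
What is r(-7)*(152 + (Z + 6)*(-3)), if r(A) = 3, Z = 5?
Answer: 357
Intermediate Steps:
r(-7)*(152 + (Z + 6)*(-3)) = 3*(152 + (5 + 6)*(-3)) = 3*(152 + 11*(-3)) = 3*(152 - 33) = 3*119 = 357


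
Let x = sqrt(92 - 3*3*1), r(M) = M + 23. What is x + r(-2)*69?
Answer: 1449 + sqrt(83) ≈ 1458.1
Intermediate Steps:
r(M) = 23 + M
x = sqrt(83) (x = sqrt(92 - 9*1) = sqrt(92 - 9) = sqrt(83) ≈ 9.1104)
x + r(-2)*69 = sqrt(83) + (23 - 2)*69 = sqrt(83) + 21*69 = sqrt(83) + 1449 = 1449 + sqrt(83)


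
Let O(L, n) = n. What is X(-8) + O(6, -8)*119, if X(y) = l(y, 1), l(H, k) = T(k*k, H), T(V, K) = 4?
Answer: -948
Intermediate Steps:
l(H, k) = 4
X(y) = 4
X(-8) + O(6, -8)*119 = 4 - 8*119 = 4 - 952 = -948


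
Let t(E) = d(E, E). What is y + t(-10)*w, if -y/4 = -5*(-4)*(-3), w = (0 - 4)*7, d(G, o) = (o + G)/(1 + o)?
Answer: 1600/9 ≈ 177.78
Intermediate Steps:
d(G, o) = (G + o)/(1 + o)
w = -28 (w = -4*7 = -28)
t(E) = 2*E/(1 + E) (t(E) = (E + E)/(1 + E) = (2*E)/(1 + E) = 2*E/(1 + E))
y = 240 (y = -4*(-5*(-4))*(-3) = -80*(-3) = -4*(-60) = 240)
y + t(-10)*w = 240 + (2*(-10)/(1 - 10))*(-28) = 240 + (2*(-10)/(-9))*(-28) = 240 + (2*(-10)*(-⅑))*(-28) = 240 + (20/9)*(-28) = 240 - 560/9 = 1600/9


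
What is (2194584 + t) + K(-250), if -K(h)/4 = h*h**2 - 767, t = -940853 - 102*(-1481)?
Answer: 63907861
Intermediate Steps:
t = -789791 (t = -940853 - 1*(-151062) = -940853 + 151062 = -789791)
K(h) = 3068 - 4*h**3 (K(h) = -4*(h*h**2 - 767) = -4*(h**3 - 767) = -4*(-767 + h**3) = 3068 - 4*h**3)
(2194584 + t) + K(-250) = (2194584 - 789791) + (3068 - 4*(-250)**3) = 1404793 + (3068 - 4*(-15625000)) = 1404793 + (3068 + 62500000) = 1404793 + 62503068 = 63907861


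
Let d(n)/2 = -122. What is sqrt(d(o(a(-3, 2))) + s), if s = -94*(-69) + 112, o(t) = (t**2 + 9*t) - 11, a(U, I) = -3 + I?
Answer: 3*sqrt(706) ≈ 79.712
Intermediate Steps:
o(t) = -11 + t**2 + 9*t
d(n) = -244 (d(n) = 2*(-122) = -244)
s = 6598 (s = 6486 + 112 = 6598)
sqrt(d(o(a(-3, 2))) + s) = sqrt(-244 + 6598) = sqrt(6354) = 3*sqrt(706)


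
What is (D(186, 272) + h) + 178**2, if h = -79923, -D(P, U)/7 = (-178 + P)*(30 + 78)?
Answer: -54287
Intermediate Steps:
D(P, U) = 134568 - 756*P (D(P, U) = -7*(-178 + P)*(30 + 78) = -7*(-178 + P)*108 = -7*(-19224 + 108*P) = 134568 - 756*P)
(D(186, 272) + h) + 178**2 = ((134568 - 756*186) - 79923) + 178**2 = ((134568 - 140616) - 79923) + 31684 = (-6048 - 79923) + 31684 = -85971 + 31684 = -54287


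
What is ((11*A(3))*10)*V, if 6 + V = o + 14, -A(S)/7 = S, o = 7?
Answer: -34650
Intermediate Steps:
A(S) = -7*S
V = 15 (V = -6 + (7 + 14) = -6 + 21 = 15)
((11*A(3))*10)*V = ((11*(-7*3))*10)*15 = ((11*(-21))*10)*15 = -231*10*15 = -2310*15 = -34650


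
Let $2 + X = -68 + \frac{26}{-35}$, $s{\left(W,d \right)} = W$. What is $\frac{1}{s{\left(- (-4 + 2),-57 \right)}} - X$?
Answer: $\frac{4987}{70} \approx 71.243$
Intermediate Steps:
$X = - \frac{2476}{35}$ ($X = -2 - \left(68 - \frac{26}{-35}\right) = -2 + \left(-68 + 26 \left(- \frac{1}{35}\right)\right) = -2 - \frac{2406}{35} = - \frac{2476}{35} \approx -70.743$)
$\frac{1}{s{\left(- (-4 + 2),-57 \right)}} - X = \frac{1}{\left(-1\right) \left(-4 + 2\right)} - - \frac{2476}{35} = \frac{1}{\left(-1\right) \left(-2\right)} + \frac{2476}{35} = \frac{1}{2} + \frac{2476}{35} = \frac{4987}{70}$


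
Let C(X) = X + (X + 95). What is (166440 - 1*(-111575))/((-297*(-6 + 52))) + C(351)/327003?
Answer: -30300283477/1489171662 ≈ -20.347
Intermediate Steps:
C(X) = 95 + 2*X (C(X) = X + (95 + X) = 95 + 2*X)
(166440 - 1*(-111575))/((-297*(-6 + 52))) + C(351)/327003 = (166440 - 1*(-111575))/((-297*(-6 + 52))) + (95 + 2*351)/327003 = (166440 + 111575)/((-297*46)) + (95 + 702)*(1/327003) = 278015/(-13662) + 797*(1/327003) = 278015*(-1/13662) + 797/327003 = -278015/13662 + 797/327003 = -30300283477/1489171662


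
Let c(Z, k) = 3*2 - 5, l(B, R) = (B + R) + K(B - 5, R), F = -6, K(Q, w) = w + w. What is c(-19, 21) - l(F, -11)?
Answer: 40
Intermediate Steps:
K(Q, w) = 2*w
l(B, R) = B + 3*R (l(B, R) = (B + R) + 2*R = B + 3*R)
c(Z, k) = 1 (c(Z, k) = 6 - 5 = 1)
c(-19, 21) - l(F, -11) = 1 - (-6 + 3*(-11)) = 1 - (-6 - 33) = 1 - 1*(-39) = 1 + 39 = 40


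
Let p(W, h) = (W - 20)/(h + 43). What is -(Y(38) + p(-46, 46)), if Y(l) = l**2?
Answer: -128450/89 ≈ -1443.3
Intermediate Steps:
p(W, h) = (-20 + W)/(43 + h)
-(Y(38) + p(-46, 46)) = -(38**2 + (-20 - 46)/(43 + 46)) = -(1444 - 66/89) = -1*128450/89 = -128450/89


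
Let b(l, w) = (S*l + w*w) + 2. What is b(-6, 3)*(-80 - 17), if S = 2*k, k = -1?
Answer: -2231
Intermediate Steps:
S = -2 (S = 2*(-1) = -2)
b(l, w) = 2 + w² - 2*l (b(l, w) = (-2*l + w*w) + 2 = (-2*l + w²) + 2 = (w² - 2*l) + 2 = 2 + w² - 2*l)
b(-6, 3)*(-80 - 17) = (2 + 3² - 2*(-6))*(-80 - 17) = (2 + 9 + 12)*(-97) = 23*(-97) = -2231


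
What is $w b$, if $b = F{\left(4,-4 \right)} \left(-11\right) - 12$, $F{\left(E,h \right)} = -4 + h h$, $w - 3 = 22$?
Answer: $-3600$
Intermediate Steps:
$w = 25$ ($w = 3 + 22 = 25$)
$F{\left(E,h \right)} = -4 + h^{2}$
$b = -144$ ($b = \left(-4 + \left(-4\right)^{2}\right) \left(-11\right) - 12 = \left(-4 + 16\right) \left(-11\right) - 12 = 12 \left(-11\right) - 12 = -132 - 12 = -144$)
$w b = 25 \left(-144\right) = -3600$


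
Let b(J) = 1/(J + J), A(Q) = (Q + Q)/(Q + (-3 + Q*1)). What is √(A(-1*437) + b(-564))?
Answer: √243603053430/494628 ≈ 0.99784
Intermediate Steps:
A(Q) = 2*Q/(-3 + 2*Q) (A(Q) = (2*Q)/(Q + (-3 + Q)) = (2*Q)/(-3 + 2*Q) = 2*Q/(-3 + 2*Q))
b(J) = 1/(2*J)
√(A(-1*437) + b(-564)) = √(2*(-1*437)/(-3 + 2*(-1*437)) + (½)/(-564)) = √(2*(-437)/(-3 + 2*(-437)) + (½)*(-1/564)) = √(2*(-437)/(-3 - 874) - 1/1128) = √(2*(-437)/(-877) - 1/1128) = √(2*(-437)*(-1/877) - 1/1128) = √(874/877 - 1/1128) = √(984995/989256) = √243603053430/494628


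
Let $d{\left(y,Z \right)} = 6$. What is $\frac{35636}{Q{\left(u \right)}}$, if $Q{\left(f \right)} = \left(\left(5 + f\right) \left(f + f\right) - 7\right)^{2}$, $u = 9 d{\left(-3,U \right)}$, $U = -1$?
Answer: $\frac{35636}{40513225} \approx 0.00087961$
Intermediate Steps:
$u = 54$ ($u = 9 \cdot 6 = 54$)
$Q{\left(f \right)} = \left(-7 + 2 f \left(5 + f\right)\right)^{2}$ ($Q{\left(f \right)} = \left(\left(5 + f\right) 2 f - 7\right)^{2} = \left(2 f \left(5 + f\right) - 7\right)^{2} = \left(-7 + 2 f \left(5 + f\right)\right)^{2}$)
$\frac{35636}{Q{\left(u \right)}} = \frac{35636}{\left(-7 + 2 \cdot 54^{2} + 10 \cdot 54\right)^{2}} = \frac{35636}{\left(-7 + 2 \cdot 2916 + 540\right)^{2}} = \frac{35636}{\left(-7 + 5832 + 540\right)^{2}} = \frac{35636}{6365^{2}} = \frac{35636}{40513225}$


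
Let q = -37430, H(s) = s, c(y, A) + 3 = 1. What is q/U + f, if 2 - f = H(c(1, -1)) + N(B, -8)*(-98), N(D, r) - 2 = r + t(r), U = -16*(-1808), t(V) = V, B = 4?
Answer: -19805467/14464 ≈ -1369.3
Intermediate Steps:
c(y, A) = -2 (c(y, A) = -3 + 1 = -2)
U = 28928
N(D, r) = 2 + 2*r (N(D, r) = 2 + (r + r) = 2 + 2*r)
f = -1368 (f = 2 - (-2 + (2 + 2*(-8))*(-98)) = 2 - (-2 + (2 - 16)*(-98)) = 2 - (-2 - 14*(-98)) = 2 - (-2 + 1372) = 2 - 1*1370 = 2 - 1370 = -1368)
q/U + f = -37430/28928 - 1368 = -37430*1/28928 - 1368 = -18715/14464 - 1368 = -19805467/14464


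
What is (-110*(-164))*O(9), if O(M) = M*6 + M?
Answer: 1136520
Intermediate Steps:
O(M) = 7*M (O(M) = 6*M + M = 7*M)
(-110*(-164))*O(9) = (-110*(-164))*(7*9) = 18040*63 = 1136520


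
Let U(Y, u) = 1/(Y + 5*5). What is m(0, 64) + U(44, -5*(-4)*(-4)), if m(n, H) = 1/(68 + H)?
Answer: 67/3036 ≈ 0.022069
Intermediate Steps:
U(Y, u) = 1/(25 + Y) (U(Y, u) = 1/(Y + 25) = 1/(25 + Y))
m(0, 64) + U(44, -5*(-4)*(-4)) = 1/(68 + 64) + 1/(25 + 44) = 1/132 + 1/69 = 67/3036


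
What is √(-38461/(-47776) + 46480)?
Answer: √6630911485826/11944 ≈ 215.59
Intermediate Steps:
√(-38461/(-47776) + 46480) = √(-38461*(-1/47776) + 46480) = √(38461/47776 + 46480) = √(2220666941/47776) = √6630911485826/11944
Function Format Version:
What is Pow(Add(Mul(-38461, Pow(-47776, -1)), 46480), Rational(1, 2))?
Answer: Mul(Rational(1, 11944), Pow(6630911485826, Rational(1, 2))) ≈ 215.59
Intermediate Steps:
Pow(Add(Mul(-38461, Pow(-47776, -1)), 46480), Rational(1, 2)) = Pow(Add(Mul(-38461, Rational(-1, 47776)), 46480), Rational(1, 2)) = Pow(Add(Rational(38461, 47776), 46480), Rational(1, 2)) = Pow(Rational(2220666941, 47776), Rational(1, 2)) = Mul(Rational(1, 11944), Pow(6630911485826, Rational(1, 2)))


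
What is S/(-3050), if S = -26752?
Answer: 13376/1525 ≈ 8.7711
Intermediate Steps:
S/(-3050) = -26752/(-3050) = -26752*(-1/3050) = 13376/1525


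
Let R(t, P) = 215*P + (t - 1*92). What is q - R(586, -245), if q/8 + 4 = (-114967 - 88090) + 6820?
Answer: -1517747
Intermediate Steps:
R(t, P) = -92 + t + 215*P (R(t, P) = 215*P + (t - 92) = 215*P + (-92 + t) = -92 + t + 215*P)
q = -1569928 (q = -32 + 8*((-114967 - 88090) + 6820) = -32 + 8*(-203057 + 6820) = -32 + 8*(-196237) = -32 - 1569896 = -1569928)
q - R(586, -245) = -1569928 - (-92 + 586 + 215*(-245)) = -1569928 - (-92 + 586 - 52675) = -1569928 - 1*(-52181) = -1569928 + 52181 = -1517747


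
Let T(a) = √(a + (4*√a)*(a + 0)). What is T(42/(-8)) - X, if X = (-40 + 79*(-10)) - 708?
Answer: 1538 + √(-21 - 42*I*√21)/2 ≈ 1542.6 - 5.1794*I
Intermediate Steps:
X = -1538 (X = (-40 - 790) - 708 = -830 - 708 = -1538)
T(a) = √(a + 4*a^(3/2)) (T(a) = √(a + (4*√a)*a) = √(a + 4*a^(3/2)))
T(42/(-8)) - X = √(42/(-8) + 4*(42/(-8))^(3/2)) - 1*(-1538) = √(42*(-⅛) + 4*(42*(-⅛))^(3/2)) + 1538 = √(-21/4 + 4*(-21/4)^(3/2)) + 1538 = √(-21/4 + 4*(-21*I*√21/8)) + 1538 = √(-21/4 - 21*I*√21/2) + 1538 = 1538 + √(-21/4 - 21*I*√21/2)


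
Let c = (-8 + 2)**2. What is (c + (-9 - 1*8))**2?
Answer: 361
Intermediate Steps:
c = 36 (c = (-6)**2 = 36)
(c + (-9 - 1*8))**2 = (36 + (-9 - 1*8))**2 = (36 + (-9 - 8))**2 = (36 - 17)**2 = 19**2 = 361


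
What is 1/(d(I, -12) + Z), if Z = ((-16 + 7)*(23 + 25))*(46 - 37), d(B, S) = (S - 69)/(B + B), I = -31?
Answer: -62/240975 ≈ -0.00025729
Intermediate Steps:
d(B, S) = (-69 + S)/(2*B) (d(B, S) = (-69 + S)/((2*B)) = (-69 + S)*(1/(2*B)) = (-69 + S)/(2*B))
Z = -3888 (Z = -9*48*9 = -432*9 = -3888)
1/(d(I, -12) + Z) = 1/((½)*(-69 - 12)/(-31) - 3888) = 1/((½)*(-1/31)*(-81) - 3888) = 1/(81/62 - 3888) = 1/(-240975/62) = -62/240975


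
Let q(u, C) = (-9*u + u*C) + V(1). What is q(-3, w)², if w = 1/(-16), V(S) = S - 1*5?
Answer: 137641/256 ≈ 537.66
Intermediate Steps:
V(S) = -5 + S (V(S) = S - 5 = -5 + S)
w = -1/16 ≈ -0.062500
q(u, C) = -4 - 9*u + C*u (q(u, C) = (-9*u + u*C) + (-5 + 1) = (-9*u + C*u) - 4 = -4 - 9*u + C*u)
q(-3, w)² = (-4 - 9*(-3) - 1/16*(-3))² = (-4 + 27 + 3/16)² = (371/16)² = 137641/256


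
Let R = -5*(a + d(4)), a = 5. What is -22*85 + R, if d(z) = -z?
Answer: -1875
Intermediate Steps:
R = -5 (R = -5*(5 - 1*4) = -5*(5 - 4) = -5*1 = -5)
-22*85 + R = -22*85 - 5 = -1870 - 5 = -1875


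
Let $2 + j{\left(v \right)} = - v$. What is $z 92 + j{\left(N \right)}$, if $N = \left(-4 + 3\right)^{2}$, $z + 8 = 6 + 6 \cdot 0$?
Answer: $-187$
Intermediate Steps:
$z = -2$ ($z = -8 + \left(6 + 6 \cdot 0\right) = -8 + \left(6 + 0\right) = -8 + 6 = -2$)
$N = 1$ ($N = \left(-1\right)^{2} = 1$)
$j{\left(v \right)} = -2 - v$
$z 92 + j{\left(N \right)} = \left(-2\right) 92 - 3 = -184 - 3 = -187$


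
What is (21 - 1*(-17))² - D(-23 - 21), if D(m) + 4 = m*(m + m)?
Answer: -2424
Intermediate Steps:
D(m) = -4 + 2*m² (D(m) = -4 + m*(m + m) = -4 + m*(2*m) = -4 + 2*m²)
(21 - 1*(-17))² - D(-23 - 21) = (21 - 1*(-17))² - (-4 + 2*(-23 - 21)²) = (21 + 17)² - (-4 + 2*(-44)²) = 38² - (-4 + 2*1936) = 1444 - (-4 + 3872) = 1444 - 1*3868 = 1444 - 3868 = -2424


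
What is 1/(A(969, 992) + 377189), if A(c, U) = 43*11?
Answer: 1/377662 ≈ 2.6479e-6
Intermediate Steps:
A(c, U) = 473
1/(A(969, 992) + 377189) = 1/(473 + 377189) = 1/377662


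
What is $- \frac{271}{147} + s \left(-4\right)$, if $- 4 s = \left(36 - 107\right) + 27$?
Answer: $- \frac{6739}{147} \approx -45.844$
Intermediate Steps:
$s = 11$ ($s = - \frac{\left(36 - 107\right) + 27}{4} = - \frac{-71 + 27}{4} = \left(- \frac{1}{4}\right) \left(-44\right) = 11$)
$- \frac{271}{147} + s \left(-4\right) = - \frac{271}{147} + 11 \left(-4\right) = \left(-271\right) \frac{1}{147} - 44 = - \frac{271}{147} - 44 = - \frac{6739}{147}$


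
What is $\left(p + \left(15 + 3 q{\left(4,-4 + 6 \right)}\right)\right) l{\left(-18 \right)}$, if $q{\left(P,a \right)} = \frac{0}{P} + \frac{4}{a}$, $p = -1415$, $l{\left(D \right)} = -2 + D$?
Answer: $27880$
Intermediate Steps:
$q{\left(P,a \right)} = \frac{4}{a}$ ($q{\left(P,a \right)} = 0 + \frac{4}{a} = \frac{4}{a}$)
$\left(p + \left(15 + 3 q{\left(4,-4 + 6 \right)}\right)\right) l{\left(-18 \right)} = \left(-1415 + \left(15 + 3 \frac{4}{-4 + 6}\right)\right) \left(-2 - 18\right) = \left(-1415 + \left(15 + 3 \cdot \frac{4}{2}\right)\right) \left(-20\right) = \left(-1415 + \left(15 + 3 \cdot 4 \cdot \frac{1}{2}\right)\right) \left(-20\right) = \left(-1415 + \left(15 + 3 \cdot 2\right)\right) \left(-20\right) = \left(-1415 + \left(15 + 6\right)\right) \left(-20\right) = \left(-1415 + 21\right) \left(-20\right) = \left(-1394\right) \left(-20\right) = 27880$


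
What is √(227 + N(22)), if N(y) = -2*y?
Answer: √183 ≈ 13.528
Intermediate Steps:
√(227 + N(22)) = √(227 - 2*22) = √(227 - 44) = √183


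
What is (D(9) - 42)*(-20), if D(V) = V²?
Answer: -780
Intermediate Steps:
(D(9) - 42)*(-20) = (9² - 42)*(-20) = (81 - 42)*(-20) = 39*(-20) = -780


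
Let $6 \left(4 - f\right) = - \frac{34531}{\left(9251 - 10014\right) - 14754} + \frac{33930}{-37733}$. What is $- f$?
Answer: $- \frac{13275604651}{3513017766} \approx -3.779$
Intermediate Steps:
$f = \frac{13275604651}{3513017766}$ ($f = 4 - \frac{- \frac{34531}{\left(9251 - 10014\right) - 14754} + \frac{33930}{-37733}}{6} = 4 - \frac{- \frac{34531}{-763 - 14754} + 33930 \left(- \frac{1}{37733}\right)}{6} = 4 - \frac{- \frac{34531}{-15517} - \frac{33930}{37733}}{6} = 4 - \frac{\left(-34531\right) \left(- \frac{1}{15517}\right) - \frac{33930}{37733}}{6} = 4 - \frac{\frac{34531}{15517} - \frac{33930}{37733}}{6} = 4 - \frac{776466413}{3513017766} = \frac{13275604651}{3513017766} \approx 3.779$)
$- f = \left(-1\right) \frac{13275604651}{3513017766} = - \frac{13275604651}{3513017766}$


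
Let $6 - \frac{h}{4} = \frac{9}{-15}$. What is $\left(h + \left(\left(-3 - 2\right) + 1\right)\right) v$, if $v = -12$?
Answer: $- \frac{1344}{5} \approx -268.8$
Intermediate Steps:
$h = \frac{132}{5}$ ($h = 24 - 4 \frac{9}{-15} = 24 - 4 \cdot 9 \left(- \frac{1}{15}\right) = 24 - - \frac{12}{5} = 24 + \frac{12}{5} = \frac{132}{5} \approx 26.4$)
$\left(h + \left(\left(-3 - 2\right) + 1\right)\right) v = \left(\frac{132}{5} + \left(\left(-3 - 2\right) + 1\right)\right) \left(-12\right) = \left(\frac{132}{5} + \left(-5 + 1\right)\right) \left(-12\right) = \left(\frac{132}{5} - 4\right) \left(-12\right) = \frac{112}{5} \left(-12\right) = - \frac{1344}{5}$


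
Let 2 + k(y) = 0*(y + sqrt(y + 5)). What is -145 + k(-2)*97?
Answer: -339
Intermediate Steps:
k(y) = -2 (k(y) = -2 + 0*(y + sqrt(y + 5)) = -2 + 0*(y + sqrt(5 + y)) = -2 + 0 = -2)
-145 + k(-2)*97 = -145 - 2*97 = -145 - 194 = -339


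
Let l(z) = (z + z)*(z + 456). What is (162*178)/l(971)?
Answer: 14418/1385617 ≈ 0.010405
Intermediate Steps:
l(z) = 2*z*(456 + z) (l(z) = (2*z)*(456 + z) = 2*z*(456 + z))
(162*178)/l(971) = (162*178)/((2*971*(456 + 971))) = 28836/((2*971*1427)) = 28836/2771234 = 28836*(1/2771234) = 14418/1385617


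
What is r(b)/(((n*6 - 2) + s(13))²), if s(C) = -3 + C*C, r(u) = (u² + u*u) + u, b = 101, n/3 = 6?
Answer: 20503/73984 ≈ 0.27713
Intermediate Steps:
n = 18 (n = 3*6 = 18)
r(u) = u + 2*u² (r(u) = (u² + u²) + u = 2*u² + u = u + 2*u²)
s(C) = -3 + C²
r(b)/(((n*6 - 2) + s(13))²) = (101*(1 + 2*101))/(((18*6 - 2) + (-3 + 13²))²) = (101*(1 + 202))/(((108 - 2) + (-3 + 169))²) = (101*203)/((106 + 166)²) = 20503/(272²) = 20503/73984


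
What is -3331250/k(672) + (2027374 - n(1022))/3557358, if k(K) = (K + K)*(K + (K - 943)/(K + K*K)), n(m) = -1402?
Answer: -1685549515940107/540568581859719 ≈ -3.1181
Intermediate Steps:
k(K) = 2*K*(K + (-943 + K)/(K + K²)) (k(K) = (2*K)*(K + (-943 + K)/(K + K²)) = 2*K*(K + (-943 + K)/(K + K²)))
-3331250/k(672) + (2027374 - n(1022))/3557358 = -3331250*(1 + 672)/(2*(-943 + 672 + 672² + 672³)) + (2027374 - 1*(-1402))/3557358 = -3331250*673/(2*(-943 + 672 + 451584 + 303464448)) + (2027374 + 1402)*(1/3557358) = -3331250/(2*(1/673)*303915761) + 2028776*(1/3557358) = -3331250/607831522/673 + 1014388/1778679 = -3331250*673/607831522 + 1014388/1778679 = -1120965625/303915761 + 1014388/1778679 = -1685549515940107/540568581859719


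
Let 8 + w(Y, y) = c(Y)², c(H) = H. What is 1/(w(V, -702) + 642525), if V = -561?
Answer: 1/957238 ≈ 1.0447e-6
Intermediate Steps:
w(Y, y) = -8 + Y²
1/(w(V, -702) + 642525) = 1/((-8 + (-561)²) + 642525) = 1/((-8 + 314721) + 642525) = 1/(314713 + 642525) = 1/957238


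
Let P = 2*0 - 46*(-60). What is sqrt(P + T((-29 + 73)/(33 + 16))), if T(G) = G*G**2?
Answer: 2*sqrt(81199106)/343 ≈ 52.543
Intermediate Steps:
T(G) = G**3
P = 2760 (P = 0 + 2760 = 2760)
sqrt(P + T((-29 + 73)/(33 + 16))) = sqrt(2760 + ((-29 + 73)/(33 + 16))**3) = sqrt(2760 + (44/49)**3) = sqrt(2760 + 85184/117649) = sqrt(324796424/117649) = 2*sqrt(81199106)/343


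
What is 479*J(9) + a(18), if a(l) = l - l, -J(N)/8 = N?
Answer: -34488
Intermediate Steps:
J(N) = -8*N
a(l) = 0
479*J(9) + a(18) = 479*(-8*9) + 0 = 479*(-72) + 0 = -34488 + 0 = -34488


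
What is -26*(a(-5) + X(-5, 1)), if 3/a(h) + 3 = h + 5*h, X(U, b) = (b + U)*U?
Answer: -5694/11 ≈ -517.64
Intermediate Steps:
X(U, b) = U*(U + b) (X(U, b) = (U + b)*U = U*(U + b))
a(h) = 3/(-3 + 6*h) (a(h) = 3/(-3 + (h + 5*h)) = 3/(-3 + 6*h))
-26*(a(-5) + X(-5, 1)) = -26*(1/(-1 + 2*(-5)) - 5*(-5 + 1)) = -26*(1/(-1 - 10) - 5*(-4)) = -26*(1/(-11) + 20) = -26*(-1/11 + 20) = -26*219/11 = -5694/11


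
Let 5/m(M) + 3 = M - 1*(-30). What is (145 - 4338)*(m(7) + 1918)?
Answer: -273454881/34 ≈ -8.0428e+6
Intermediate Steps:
m(M) = 5/(27 + M) (m(M) = 5/(-3 + (M - 1*(-30))) = 5/(-3 + (M + 30)) = 5/(-3 + (30 + M)) = 5/(27 + M))
(145 - 4338)*(m(7) + 1918) = (145 - 4338)*(5/(27 + 7) + 1918) = -4193*(5/34 + 1918) = -4193*65217/34 = -273454881/34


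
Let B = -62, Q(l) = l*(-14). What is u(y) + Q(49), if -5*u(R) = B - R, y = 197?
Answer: -3171/5 ≈ -634.20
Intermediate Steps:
Q(l) = -14*l
u(R) = 62/5 + R/5 (u(R) = -(-62 - R)/5 = 62/5 + R/5)
u(y) + Q(49) = (62/5 + (1/5)*197) - 14*49 = (62/5 + 197/5) - 686 = 259/5 - 686 = -3171/5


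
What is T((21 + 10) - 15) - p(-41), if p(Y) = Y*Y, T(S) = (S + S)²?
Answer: -657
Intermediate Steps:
T(S) = 4*S² (T(S) = (2*S)² = 4*S²)
p(Y) = Y²
T((21 + 10) - 15) - p(-41) = 4*((21 + 10) - 15)² - 1*(-41)² = 4*(31 - 15)² - 1*1681 = 4*16² - 1681 = 4*256 - 1681 = 1024 - 1681 = -657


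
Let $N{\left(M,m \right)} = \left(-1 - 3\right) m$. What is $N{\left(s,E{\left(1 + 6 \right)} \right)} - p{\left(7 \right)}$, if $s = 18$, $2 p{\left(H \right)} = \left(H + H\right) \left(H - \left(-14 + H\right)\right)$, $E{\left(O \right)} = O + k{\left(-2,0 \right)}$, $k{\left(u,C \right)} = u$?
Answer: $-118$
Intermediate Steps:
$E{\left(O \right)} = -2 + O$ ($E{\left(O \right)} = O - 2 = -2 + O$)
$p{\left(H \right)} = 14 H$ ($p{\left(H \right)} = \frac{\left(H + H\right) \left(H - \left(-14 + H\right)\right)}{2} = \frac{2 H 14}{2} = \frac{28 H}{2} = 14 H$)
$N{\left(M,m \right)} = - 4 m$
$N{\left(s,E{\left(1 + 6 \right)} \right)} - p{\left(7 \right)} = - 4 \left(-2 + \left(1 + 6\right)\right) - 14 \cdot 7 = - 4 \left(-2 + 7\right) - 98 = \left(-4\right) 5 - 98 = -20 - 98 = -118$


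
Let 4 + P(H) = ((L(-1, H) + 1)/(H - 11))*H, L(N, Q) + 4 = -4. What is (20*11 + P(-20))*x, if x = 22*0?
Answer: 0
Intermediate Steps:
L(N, Q) = -8 (L(N, Q) = -4 - 4 = -8)
x = 0
P(H) = -4 - 7*H/(-11 + H) (P(H) = -4 + ((-8 + 1)/(H - 11))*H = -4 + (-7/(-11 + H))*H = -4 - 7*H/(-11 + H))
(20*11 + P(-20))*x = (20*11 + 11*(4 - 1*(-20))/(-11 - 20))*0 = (220 + 11*(4 + 20)/(-31))*0 = (220 + 11*(-1/31)*24)*0 = (220 - 264/31)*0 = (6556/31)*0 = 0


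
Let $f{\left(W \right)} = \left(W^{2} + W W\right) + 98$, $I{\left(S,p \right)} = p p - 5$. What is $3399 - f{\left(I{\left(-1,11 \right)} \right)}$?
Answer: $-23611$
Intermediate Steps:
$I{\left(S,p \right)} = -5 + p^{2}$ ($I{\left(S,p \right)} = p^{2} - 5 = -5 + p^{2}$)
$f{\left(W \right)} = 98 + 2 W^{2}$ ($f{\left(W \right)} = \left(W^{2} + W^{2}\right) + 98 = 2 W^{2} + 98 = 98 + 2 W^{2}$)
$3399 - f{\left(I{\left(-1,11 \right)} \right)} = 3399 - \left(98 + 2 \left(-5 + 11^{2}\right)^{2}\right) = 3399 - \left(98 + 2 \left(-5 + 121\right)^{2}\right) = 3399 - \left(98 + 2 \cdot 116^{2}\right) = 3399 - \left(98 + 2 \cdot 13456\right) = 3399 - \left(98 + 26912\right) = 3399 - 27010 = -23611$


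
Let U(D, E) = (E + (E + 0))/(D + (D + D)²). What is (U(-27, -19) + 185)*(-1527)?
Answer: -272023343/963 ≈ -2.8248e+5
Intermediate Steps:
U(D, E) = 2*E/(D + 4*D²) (U(D, E) = (E + E)/(D + (2*D)²) = (2*E)/(D + 4*D²) = 2*E/(D + 4*D²))
(U(-27, -19) + 185)*(-1527) = (2*(-19)/(-27*(1 + 4*(-27))) + 185)*(-1527) = (2*(-19)*(-1/27)/(1 - 108) + 185)*(-1527) = (2*(-19)*(-1/27)/(-107) + 185)*(-1527) = (2*(-19)*(-1/27)*(-1/107) + 185)*(-1527) = (-38/2889 + 185)*(-1527) = (534427/2889)*(-1527) = -272023343/963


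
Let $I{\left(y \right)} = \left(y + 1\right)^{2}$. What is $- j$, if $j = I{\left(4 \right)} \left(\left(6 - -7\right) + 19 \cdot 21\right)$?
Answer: $-10300$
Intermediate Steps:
$I{\left(y \right)} = \left(1 + y\right)^{2}$
$j = 10300$ ($j = \left(1 + 4\right)^{2} \left(\left(6 - -7\right) + 19 \cdot 21\right) = 5^{2} \left(\left(6 + 7\right) + 399\right) = 25 \left(13 + 399\right) = 25 \cdot 412 = 10300$)
$- j = \left(-1\right) 10300 = -10300$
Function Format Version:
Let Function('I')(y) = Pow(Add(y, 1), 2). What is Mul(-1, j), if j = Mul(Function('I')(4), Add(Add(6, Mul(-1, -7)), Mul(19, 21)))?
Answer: -10300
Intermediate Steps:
Function('I')(y) = Pow(Add(1, y), 2)
j = 10300 (j = Mul(Pow(Add(1, 4), 2), Add(Add(6, Mul(-1, -7)), Mul(19, 21))) = Mul(Pow(5, 2), Add(Add(6, 7), 399)) = Mul(25, Add(13, 399)) = Mul(25, 412) = 10300)
Mul(-1, j) = Mul(-1, 10300) = -10300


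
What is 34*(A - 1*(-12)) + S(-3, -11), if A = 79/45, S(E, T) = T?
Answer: 20551/45 ≈ 456.69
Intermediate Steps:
A = 79/45 (A = 79*(1/45) = 79/45 ≈ 1.7556)
34*(A - 1*(-12)) + S(-3, -11) = 34*(79/45 - 1*(-12)) - 11 = 34*(79/45 + 12) - 11 = 34*(619/45) - 11 = 21046/45 - 11 = 20551/45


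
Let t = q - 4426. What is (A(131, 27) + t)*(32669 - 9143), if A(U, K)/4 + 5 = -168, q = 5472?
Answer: 8328204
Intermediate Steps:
A(U, K) = -692 (A(U, K) = -20 + 4*(-168) = -20 - 672 = -692)
t = 1046 (t = 5472 - 4426 = 1046)
(A(131, 27) + t)*(32669 - 9143) = (-692 + 1046)*(32669 - 9143) = 354*23526 = 8328204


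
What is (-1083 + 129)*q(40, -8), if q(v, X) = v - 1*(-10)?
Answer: -47700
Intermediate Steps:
q(v, X) = 10 + v (q(v, X) = v + 10 = 10 + v)
(-1083 + 129)*q(40, -8) = (-1083 + 129)*(10 + 40) = -954*50 = -47700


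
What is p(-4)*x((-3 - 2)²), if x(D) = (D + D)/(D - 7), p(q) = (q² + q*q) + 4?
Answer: 100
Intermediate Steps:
p(q) = 4 + 2*q² (p(q) = (q² + q²) + 4 = 2*q² + 4 = 4 + 2*q²)
x(D) = 2*D/(-7 + D) (x(D) = (2*D)/(-7 + D) = 2*D/(-7 + D))
p(-4)*x((-3 - 2)²) = (4 + 2*(-4)²)*(2*(-3 - 2)²/(-7 + (-3 - 2)²)) = (4 + 2*16)*(2*(-5)²/(-7 + (-5)²)) = (4 + 32)*(2*25/(-7 + 25)) = 36*(2*25/18) = 36*(2*25*(1/18)) = 36*(25/9) = 100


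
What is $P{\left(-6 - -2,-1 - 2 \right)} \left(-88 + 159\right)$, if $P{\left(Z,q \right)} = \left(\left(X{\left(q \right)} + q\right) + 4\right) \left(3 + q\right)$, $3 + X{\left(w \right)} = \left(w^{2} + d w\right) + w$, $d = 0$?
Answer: $0$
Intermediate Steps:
$X{\left(w \right)} = -3 + w + w^{2}$ ($X{\left(w \right)} = -3 + \left(\left(w^{2} + 0 w\right) + w\right) = -3 + \left(\left(w^{2} + 0\right) + w\right) = -3 + \left(w^{2} + w\right) = -3 + \left(w + w^{2}\right) = -3 + w + w^{2}$)
$P{\left(Z,q \right)} = \left(3 + q\right) \left(1 + q^{2} + 2 q\right)$ ($P{\left(Z,q \right)} = \left(\left(\left(-3 + q + q^{2}\right) + q\right) + 4\right) \left(3 + q\right) = \left(\left(-3 + q^{2} + 2 q\right) + 4\right) \left(3 + q\right) = \left(1 + q^{2} + 2 q\right) \left(3 + q\right) = \left(3 + q\right) \left(1 + q^{2} + 2 q\right)$)
$P{\left(-6 - -2,-1 - 2 \right)} \left(-88 + 159\right) = \left(3 + \left(-1 - 2\right)^{3} + 5 \left(-1 - 2\right)^{2} + 7 \left(-1 - 2\right)\right) \left(-88 + 159\right) = \left(3 + \left(-1 - 2\right)^{3} + 5 \left(-1 - 2\right)^{2} + 7 \left(-1 - 2\right)\right) 71 = \left(3 + \left(-3\right)^{3} + 5 \left(-3\right)^{2} + 7 \left(-3\right)\right) 71 = \left(3 - 27 + 5 \cdot 9 - 21\right) 71 = \left(3 - 27 + 45 - 21\right) 71 = 0 \cdot 71 = 0$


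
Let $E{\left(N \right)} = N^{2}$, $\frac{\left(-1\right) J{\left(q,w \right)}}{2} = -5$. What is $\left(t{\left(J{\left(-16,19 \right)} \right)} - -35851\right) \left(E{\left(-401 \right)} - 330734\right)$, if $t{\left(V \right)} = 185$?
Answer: $-6123705588$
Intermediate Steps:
$J{\left(q,w \right)} = 10$ ($J{\left(q,w \right)} = \left(-2\right) \left(-5\right) = 10$)
$\left(t{\left(J{\left(-16,19 \right)} \right)} - -35851\right) \left(E{\left(-401 \right)} - 330734\right) = \left(185 - -35851\right) \left(\left(-401\right)^{2} - 330734\right) = \left(185 + \left(35984 - 133\right)\right) \left(160801 - 330734\right) = \left(185 + 35851\right) \left(-169933\right) = 36036 \left(-169933\right) = -6123705588$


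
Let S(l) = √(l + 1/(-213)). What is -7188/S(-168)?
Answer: 7188*I*√7622205/35785 ≈ 554.56*I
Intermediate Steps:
S(l) = √(-1/213 + l) (S(l) = √(l - 1/213) = √(-1/213 + l))
-7188/S(-168) = -7188*213/√(-213 + 45369*(-168)) = -7188*213/√(-213 - 7621992) = -7188*(-I*√7622205/35785) = -(-7188)*I*√7622205/35785 = 7188*I*√7622205/35785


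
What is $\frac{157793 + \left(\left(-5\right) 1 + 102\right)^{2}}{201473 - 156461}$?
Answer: $\frac{27867}{7502} \approx 3.7146$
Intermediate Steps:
$\frac{157793 + \left(\left(-5\right) 1 + 102\right)^{2}}{201473 - 156461} = \frac{157793 + \left(-5 + 102\right)^{2}}{45012} = \left(157793 + 97^{2}\right) \frac{1}{45012} = \left(157793 + 9409\right) \frac{1}{45012} = 167202 \cdot \frac{1}{45012} = \frac{27867}{7502}$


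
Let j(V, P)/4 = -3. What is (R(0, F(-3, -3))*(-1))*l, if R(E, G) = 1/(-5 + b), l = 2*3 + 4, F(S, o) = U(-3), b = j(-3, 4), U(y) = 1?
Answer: 10/17 ≈ 0.58823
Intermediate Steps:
j(V, P) = -12 (j(V, P) = 4*(-3) = -12)
b = -12
F(S, o) = 1
l = 10 (l = 6 + 4 = 10)
R(E, G) = -1/17 (R(E, G) = 1/(-5 - 12) = 1/(-17) = -1/17)
(R(0, F(-3, -3))*(-1))*l = -1/17*(-1)*10 = (1/17)*10 = 10/17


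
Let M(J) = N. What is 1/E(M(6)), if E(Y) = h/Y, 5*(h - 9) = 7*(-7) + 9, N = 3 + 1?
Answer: 4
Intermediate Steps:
N = 4
h = 1 (h = 9 + (7*(-7) + 9)/5 = 9 + (-49 + 9)/5 = 9 + (⅕)*(-40) = 9 - 8 = 1)
M(J) = 4
E(Y) = 1/Y
1/E(M(6)) = 1/(1/4) = 1/(¼) = 4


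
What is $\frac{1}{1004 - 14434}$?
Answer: $- \frac{1}{13430} \approx -7.446 \cdot 10^{-5}$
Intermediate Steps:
$\frac{1}{1004 - 14434} = \frac{1}{-13430} = - \frac{1}{13430}$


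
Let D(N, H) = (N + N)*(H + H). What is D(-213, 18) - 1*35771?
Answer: -51107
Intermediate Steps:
D(N, H) = 4*H*N (D(N, H) = (2*N)*(2*H) = 4*H*N)
D(-213, 18) - 1*35771 = 4*18*(-213) - 1*35771 = -15336 - 35771 = -51107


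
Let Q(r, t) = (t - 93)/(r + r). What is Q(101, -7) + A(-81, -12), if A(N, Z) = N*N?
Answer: 662611/101 ≈ 6560.5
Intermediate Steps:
Q(r, t) = (-93 + t)/(2*r) (Q(r, t) = (-93 + t)/((2*r)) = (-93 + t)*(1/(2*r)) = (-93 + t)/(2*r))
A(N, Z) = N**2
Q(101, -7) + A(-81, -12) = (1/2)*(-93 - 7)/101 + (-81)**2 = (1/2)*(1/101)*(-100) + 6561 = -50/101 + 6561 = 662611/101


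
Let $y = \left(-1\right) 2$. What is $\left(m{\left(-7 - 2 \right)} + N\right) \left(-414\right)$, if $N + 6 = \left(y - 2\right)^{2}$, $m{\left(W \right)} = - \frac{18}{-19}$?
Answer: $- \frac{86112}{19} \approx -4532.2$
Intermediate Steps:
$y = -2$
$m{\left(W \right)} = \frac{18}{19}$ ($m{\left(W \right)} = \left(-18\right) \left(- \frac{1}{19}\right) = \frac{18}{19}$)
$N = 10$ ($N = -6 + \left(-2 - 2\right)^{2} = -6 + \left(-4\right)^{2} = -6 + 16 = 10$)
$\left(m{\left(-7 - 2 \right)} + N\right) \left(-414\right) = \left(\frac{18}{19} + 10\right) \left(-414\right) = \frac{208}{19} \left(-414\right) = - \frac{86112}{19}$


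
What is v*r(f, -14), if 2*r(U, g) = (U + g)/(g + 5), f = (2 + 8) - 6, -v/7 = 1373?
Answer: -48055/9 ≈ -5339.4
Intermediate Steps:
v = -9611 (v = -7*1373 = -9611)
f = 4 (f = 10 - 6 = 4)
r(U, g) = (U + g)/(2*(5 + g)) (r(U, g) = ((U + g)/(g + 5))/2 = ((U + g)/(5 + g))/2 = (U + g)/(2*(5 + g)))
v*r(f, -14) = -9611*(4 - 14)/(2*(5 - 14)) = -9611*(-10)/(2*(-9)) = -9611*(-1)*(-10)/(2*9) = -9611*5/9 = -48055/9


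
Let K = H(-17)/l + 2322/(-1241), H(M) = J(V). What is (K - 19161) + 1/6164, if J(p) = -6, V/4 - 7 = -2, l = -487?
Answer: -71387745636253/3725318188 ≈ -19163.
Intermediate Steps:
V = 20 (V = 28 + 4*(-2) = 28 - 8 = 20)
H(M) = -6
K = -1123368/604367 (K = -6/(-487) + 2322/(-1241) = -6*(-1/487) + 2322*(-1/1241) = 6/487 - 2322/1241 = -1123368/604367 ≈ -1.8588)
(K - 19161) + 1/6164 = (-1123368/604367 - 19161) + 1/6164 = -11581399455/604367 + 1/6164 = -71387745636253/3725318188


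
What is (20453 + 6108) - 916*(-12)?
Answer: 37553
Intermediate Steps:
(20453 + 6108) - 916*(-12) = 26561 - 1*(-10992) = 26561 + 10992 = 37553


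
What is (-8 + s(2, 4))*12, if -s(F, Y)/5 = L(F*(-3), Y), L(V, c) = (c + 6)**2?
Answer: -6096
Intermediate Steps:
L(V, c) = (6 + c)**2
s(F, Y) = -5*(6 + Y)**2
(-8 + s(2, 4))*12 = (-8 - 5*(6 + 4)**2)*12 = (-8 - 5*10**2)*12 = (-8 - 5*100)*12 = (-8 - 500)*12 = -508*12 = -6096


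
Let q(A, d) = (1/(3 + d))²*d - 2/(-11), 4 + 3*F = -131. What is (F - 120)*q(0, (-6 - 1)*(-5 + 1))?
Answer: -33450/961 ≈ -34.807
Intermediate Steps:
F = -45 (F = -4/3 + (⅓)*(-131) = -4/3 - 131/3 = -45)
q(A, d) = 2/11 + d/(3 + d)² (q(A, d) = d/(3 + d)² - 2*(-1/11) = d/(3 + d)² + 2/11 = 2/11 + d/(3 + d)²)
(F - 120)*q(0, (-6 - 1)*(-5 + 1)) = (-45 - 120)*(2/11 + ((-6 - 1)*(-5 + 1))/(3 + (-6 - 1)*(-5 + 1))²) = -165*(2/11 + (-7*(-4))/(3 - 7*(-4))²) = -165*(2/11 + 28/(3 + 28)²) = -165*(2/11 + 28/31²) = -165*(2/11 + 28*(1/961)) = -165*(2/11 + 28/961) = -165*2230/10571 = -33450/961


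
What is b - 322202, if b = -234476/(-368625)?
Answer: -118771477774/368625 ≈ -3.2220e+5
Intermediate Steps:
b = 234476/368625 (b = -234476*(-1/368625) = 234476/368625 ≈ 0.63608)
b - 322202 = 234476/368625 - 322202 = -118771477774/368625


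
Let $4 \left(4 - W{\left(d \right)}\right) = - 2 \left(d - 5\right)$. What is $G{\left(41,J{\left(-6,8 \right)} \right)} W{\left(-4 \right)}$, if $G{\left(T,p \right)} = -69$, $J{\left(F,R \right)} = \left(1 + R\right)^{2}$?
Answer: $\frac{69}{2} \approx 34.5$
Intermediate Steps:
$W{\left(d \right)} = \frac{3}{2} + \frac{d}{2}$ ($W{\left(d \right)} = 4 - \frac{\left(-2\right) \left(d - 5\right)}{4} = 4 - \frac{\left(-2\right) \left(-5 + d\right)}{4} = 4 - \frac{10 - 2 d}{4} = 4 + \left(- \frac{5}{2} + \frac{d}{2}\right) = \frac{3}{2} + \frac{d}{2}$)
$G{\left(41,J{\left(-6,8 \right)} \right)} W{\left(-4 \right)} = - 69 \left(\frac{3}{2} + \frac{1}{2} \left(-4\right)\right) = - 69 \left(\frac{3}{2} - 2\right) = \left(-69\right) \left(- \frac{1}{2}\right) = \frac{69}{2}$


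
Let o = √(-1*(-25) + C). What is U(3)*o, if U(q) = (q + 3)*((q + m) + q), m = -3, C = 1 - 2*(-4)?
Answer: 18*√34 ≈ 104.96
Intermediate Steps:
C = 9 (C = 1 + 8 = 9)
U(q) = (-3 + 2*q)*(3 + q) (U(q) = (q + 3)*((q - 3) + q) = (3 + q)*((-3 + q) + q) = (3 + q)*(-3 + 2*q) = (-3 + 2*q)*(3 + q))
o = √34 (o = √(-1*(-25) + 9) = √(25 + 9) = √34 ≈ 5.8309)
U(3)*o = (-9 + 2*3² + 3*3)*√34 = (-9 + 2*9 + 9)*√34 = (-9 + 18 + 9)*√34 = 18*√34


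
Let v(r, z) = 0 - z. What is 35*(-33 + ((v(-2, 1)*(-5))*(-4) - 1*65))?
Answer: -4130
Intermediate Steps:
v(r, z) = -z
35*(-33 + ((v(-2, 1)*(-5))*(-4) - 1*65)) = 35*(-33 + ((-1*1*(-5))*(-4) - 1*65)) = 35*(-33 + (-1*(-5)*(-4) - 65)) = 35*(-33 + (5*(-4) - 65)) = 35*(-33 + (-20 - 65)) = 35*(-33 - 85) = 35*(-118) = -4130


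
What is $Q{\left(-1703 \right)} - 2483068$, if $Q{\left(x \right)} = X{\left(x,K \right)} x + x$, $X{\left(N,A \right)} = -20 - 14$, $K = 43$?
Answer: $-2426869$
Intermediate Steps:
$X{\left(N,A \right)} = -34$ ($X{\left(N,A \right)} = -20 - 14 = -34$)
$Q{\left(x \right)} = - 33 x$ ($Q{\left(x \right)} = - 34 x + x = - 33 x$)
$Q{\left(-1703 \right)} - 2483068 = \left(-33\right) \left(-1703\right) - 2483068 = 56199 - 2483068 = -2426869$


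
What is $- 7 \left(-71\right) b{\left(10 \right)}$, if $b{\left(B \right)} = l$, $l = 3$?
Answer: $1491$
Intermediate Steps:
$b{\left(B \right)} = 3$
$- 7 \left(-71\right) b{\left(10 \right)} = - 7 \left(-71\right) 3 = - \left(-497\right) 3 = \left(-1\right) \left(-1491\right) = 1491$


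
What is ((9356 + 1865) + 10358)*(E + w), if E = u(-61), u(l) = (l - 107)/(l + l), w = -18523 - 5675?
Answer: -31850474526/61 ≈ -5.2214e+8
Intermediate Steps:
w = -24198
u(l) = (-107 + l)/(2*l) (u(l) = (-107 + l)/((2*l)) = (-107 + l)*(1/(2*l)) = (-107 + l)/(2*l))
E = 84/61 (E = (½)*(-107 - 61)/(-61) = (½)*(-1/61)*(-168) = 84/61 ≈ 1.3770)
((9356 + 1865) + 10358)*(E + w) = ((9356 + 1865) + 10358)*(84/61 - 24198) = (11221 + 10358)*(-1475994/61) = 21579*(-1475994/61) = -31850474526/61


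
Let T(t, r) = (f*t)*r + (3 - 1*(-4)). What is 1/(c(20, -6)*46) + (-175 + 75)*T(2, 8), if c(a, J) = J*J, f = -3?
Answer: 6789601/1656 ≈ 4100.0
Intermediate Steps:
T(t, r) = 7 - 3*r*t (T(t, r) = (-3*t)*r + (3 - 1*(-4)) = -3*r*t + (3 + 4) = -3*r*t + 7 = 7 - 3*r*t)
c(a, J) = J²
1/(c(20, -6)*46) + (-175 + 75)*T(2, 8) = 1/((-6)²*46) + (-175 + 75)*(7 - 3*8*2) = (1/46)/36 - 100*(7 - 48) = (1/36)*(1/46) - 100*(-41) = 1/1656 + 4100 = 6789601/1656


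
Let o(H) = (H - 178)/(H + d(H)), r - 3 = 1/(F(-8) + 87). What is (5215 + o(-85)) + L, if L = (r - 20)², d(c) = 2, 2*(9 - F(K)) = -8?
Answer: 4570667883/830000 ≈ 5506.8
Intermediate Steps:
F(K) = 13 (F(K) = 9 - ½*(-8) = 9 + 4 = 13)
r = 301/100 (r = 3 + 1/(13 + 87) = 3 + 1/100 = 301/100 ≈ 3.0100)
o(H) = (-178 + H)/(2 + H) (o(H) = (H - 178)/(H + 2) = (-178 + H)/(2 + H))
L = 2886601/10000 (L = (301/100 - 20)² = (-1699/100)² = 2886601/10000 ≈ 288.66)
(5215 + o(-85)) + L = (5215 + (-178 - 85)/(2 - 85)) + 2886601/10000 = (5215 - 263/(-83)) + 2886601/10000 = (5215 - 1/83*(-263)) + 2886601/10000 = (5215 + 263/83) + 2886601/10000 = 433108/83 + 2886601/10000 = 4570667883/830000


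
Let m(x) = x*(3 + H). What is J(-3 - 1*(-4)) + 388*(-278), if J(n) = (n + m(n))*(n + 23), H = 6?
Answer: -107624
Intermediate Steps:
m(x) = 9*x (m(x) = x*(3 + 6) = x*9 = 9*x)
J(n) = 10*n*(23 + n) (J(n) = (n + 9*n)*(n + 23) = (10*n)*(23 + n) = 10*n*(23 + n))
J(-3 - 1*(-4)) + 388*(-278) = 10*(-3 - 1*(-4))*(23 + (-3 - 1*(-4))) + 388*(-278) = 10*(-3 + 4)*(23 + (-3 + 4)) - 107864 = 10*1*(23 + 1) - 107864 = 10*1*24 - 107864 = 240 - 107864 = -107624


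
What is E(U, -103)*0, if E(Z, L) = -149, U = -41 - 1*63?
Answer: 0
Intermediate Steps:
U = -104 (U = -41 - 63 = -104)
E(U, -103)*0 = -149*0 = 0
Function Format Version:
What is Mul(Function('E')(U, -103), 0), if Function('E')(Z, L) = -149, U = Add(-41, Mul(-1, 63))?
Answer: 0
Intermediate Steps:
U = -104 (U = Add(-41, -63) = -104)
Mul(Function('E')(U, -103), 0) = Mul(-149, 0) = 0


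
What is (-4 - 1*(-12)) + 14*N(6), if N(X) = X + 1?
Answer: 106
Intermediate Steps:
N(X) = 1 + X
(-4 - 1*(-12)) + 14*N(6) = (-4 - 1*(-12)) + 14*(1 + 6) = (-4 + 12) + 14*7 = 8 + 98 = 106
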